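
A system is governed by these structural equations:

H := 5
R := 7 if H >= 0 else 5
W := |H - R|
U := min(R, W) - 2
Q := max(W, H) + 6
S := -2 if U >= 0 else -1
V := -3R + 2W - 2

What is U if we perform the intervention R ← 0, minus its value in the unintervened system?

-2

Under do(R=0), the mechanism R := 7 if H >= 0 else 5 is discarded; R is fixed at 0.
W = |H - R|  [with H=5, R=0]  = 5
U = min(R, W) - 2  [with R=0, W=5]  = -2
Without intervention: R = 7 if H >= 0 else 5  [with H=5]  = 7; W = |H - R|  [with H=5, R=7]  = 2; U = min(R, W) - 2  [with R=7, W=2]  = 0.
Change = -2 − 0 = -2.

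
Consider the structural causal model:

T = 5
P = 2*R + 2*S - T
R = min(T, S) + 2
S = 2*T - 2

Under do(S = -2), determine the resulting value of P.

-9

Under do(S=-2), the mechanism S = 2*T - 2 is discarded; S is fixed at -2.
R = min(T, S) + 2  [with T=5, S=-2]  = 0
P = 2*R + 2*S - T  [with R=0, S=-2, T=5]  = -9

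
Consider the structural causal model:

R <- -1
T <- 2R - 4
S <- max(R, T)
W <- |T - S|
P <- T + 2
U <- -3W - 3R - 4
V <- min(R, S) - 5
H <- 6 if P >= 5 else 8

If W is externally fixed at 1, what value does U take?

Under do(W=1), the mechanism W <- |T - S| is discarded; W is fixed at 1.
U = -3W - 3R - 4  [with W=1, R=-1]  = -4

-4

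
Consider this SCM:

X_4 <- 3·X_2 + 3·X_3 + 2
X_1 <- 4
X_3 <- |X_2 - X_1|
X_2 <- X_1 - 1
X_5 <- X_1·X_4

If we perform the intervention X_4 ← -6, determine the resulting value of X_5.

Intervening sets X_4 = -6 and removes its equation (X_4 <- 3·X_2 + 3·X_3 + 2).
X_5 = X_1·X_4  [with X_1=4, X_4=-6]  = -24

-24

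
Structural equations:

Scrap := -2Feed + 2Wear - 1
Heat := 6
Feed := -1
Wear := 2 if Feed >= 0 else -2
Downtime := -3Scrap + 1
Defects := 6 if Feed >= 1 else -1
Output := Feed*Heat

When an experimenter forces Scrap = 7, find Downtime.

Under do(Scrap=7), the mechanism Scrap := -2Feed + 2Wear - 1 is discarded; Scrap is fixed at 7.
Downtime = -3Scrap + 1  [with Scrap=7]  = -20

-20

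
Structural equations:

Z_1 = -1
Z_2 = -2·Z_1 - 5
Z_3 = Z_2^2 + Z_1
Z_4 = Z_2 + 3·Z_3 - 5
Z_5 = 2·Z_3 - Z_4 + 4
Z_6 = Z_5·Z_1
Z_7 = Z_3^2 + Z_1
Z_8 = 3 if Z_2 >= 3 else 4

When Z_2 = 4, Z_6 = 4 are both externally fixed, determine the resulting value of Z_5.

-10

Setting Z_2 = 4, Z_6 = 4 by intervention discards those variables' equations.
Z_3 = Z_2^2 + Z_1  [with Z_2=4, Z_1=-1]  = 15
Z_4 = Z_2 + 3·Z_3 - 5  [with Z_2=4, Z_3=15]  = 44
Z_5 = 2·Z_3 - Z_4 + 4  [with Z_3=15, Z_4=44]  = -10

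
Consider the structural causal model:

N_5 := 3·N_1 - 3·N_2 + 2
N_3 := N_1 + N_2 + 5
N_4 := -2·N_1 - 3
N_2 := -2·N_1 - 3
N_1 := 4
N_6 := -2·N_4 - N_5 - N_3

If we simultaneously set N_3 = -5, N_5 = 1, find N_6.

26

Setting N_3 = -5, N_5 = 1 by intervention discards those variables' equations.
N_4 = -2·N_1 - 3  [with N_1=4]  = -11
N_6 = -2·N_4 - N_5 - N_3  [with N_4=-11, N_5=1, N_3=-5]  = 26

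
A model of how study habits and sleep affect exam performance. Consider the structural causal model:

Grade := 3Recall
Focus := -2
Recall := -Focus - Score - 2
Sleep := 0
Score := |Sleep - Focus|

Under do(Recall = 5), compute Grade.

15

Intervening sets Recall = 5 and removes its equation (Recall := -Focus - Score - 2).
Grade = 3Recall  [with Recall=5]  = 15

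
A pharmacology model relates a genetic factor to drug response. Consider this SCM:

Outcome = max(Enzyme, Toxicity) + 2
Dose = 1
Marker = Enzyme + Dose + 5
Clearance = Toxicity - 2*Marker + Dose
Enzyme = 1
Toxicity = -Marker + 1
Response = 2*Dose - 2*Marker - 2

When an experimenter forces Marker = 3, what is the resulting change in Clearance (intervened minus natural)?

The intervention breaks the incoming arrows to Marker: Marker = Enzyme + Dose + 5 no longer applies, and Marker = 3.
Toxicity = -Marker + 1  [with Marker=3]  = -2
Clearance = Toxicity - 2*Marker + Dose  [with Toxicity=-2, Marker=3, Dose=1]  = -7
Without intervention: Marker = Enzyme + Dose + 5  [with Enzyme=1, Dose=1]  = 7; Toxicity = -Marker + 1  [with Marker=7]  = -6; Clearance = Toxicity - 2*Marker + Dose  [with Toxicity=-6, Marker=7, Dose=1]  = -19.
Change = -7 − (-19) = 12.

12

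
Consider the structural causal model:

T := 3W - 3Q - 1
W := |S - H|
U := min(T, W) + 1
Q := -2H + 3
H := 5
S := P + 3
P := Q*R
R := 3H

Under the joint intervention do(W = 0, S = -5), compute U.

Under do(W = 0, S = -5), each intervened variable's structural equation is replaced by its fixed value.
Q = -2H + 3  [with H=5]  = -7
T = 3W - 3Q - 1  [with W=0, Q=-7]  = 20
U = min(T, W) + 1  [with T=20, W=0]  = 1

1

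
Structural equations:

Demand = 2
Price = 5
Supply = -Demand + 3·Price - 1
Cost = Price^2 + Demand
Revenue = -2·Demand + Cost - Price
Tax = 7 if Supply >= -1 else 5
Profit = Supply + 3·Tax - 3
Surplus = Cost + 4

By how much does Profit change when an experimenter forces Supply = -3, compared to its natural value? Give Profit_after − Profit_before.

The intervention breaks the incoming arrows to Supply: Supply = -Demand + 3·Price - 1 no longer applies, and Supply = -3.
Tax = 7 if Supply >= -1 else 5  [with Supply=-3]  = 5
Profit = Supply + 3·Tax - 3  [with Supply=-3, Tax=5]  = 9
Without intervention: Supply = -Demand + 3·Price - 1  [with Demand=2, Price=5]  = 12; Tax = 7 if Supply >= -1 else 5  [with Supply=12]  = 7; Profit = Supply + 3·Tax - 3  [with Supply=12, Tax=7]  = 30.
Change = 9 − 30 = -21.

-21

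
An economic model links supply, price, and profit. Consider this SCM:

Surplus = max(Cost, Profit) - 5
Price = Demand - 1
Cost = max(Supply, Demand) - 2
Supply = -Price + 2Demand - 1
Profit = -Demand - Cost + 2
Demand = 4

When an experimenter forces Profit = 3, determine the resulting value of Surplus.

-2

The intervention breaks the incoming arrows to Profit: Profit = -Demand - Cost + 2 no longer applies, and Profit = 3.
Price = Demand - 1  [with Demand=4]  = 3
Supply = -Price + 2Demand - 1  [with Price=3, Demand=4]  = 4
Cost = max(Supply, Demand) - 2  [with Supply=4, Demand=4]  = 2
Surplus = max(Cost, Profit) - 5  [with Cost=2, Profit=3]  = -2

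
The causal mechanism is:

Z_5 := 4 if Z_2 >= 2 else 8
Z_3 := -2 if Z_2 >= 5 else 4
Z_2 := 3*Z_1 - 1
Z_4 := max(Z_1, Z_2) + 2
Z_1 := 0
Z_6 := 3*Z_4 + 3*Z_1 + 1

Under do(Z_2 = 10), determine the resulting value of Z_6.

37

Under do(Z_2=10), the mechanism Z_2 := 3*Z_1 - 1 is discarded; Z_2 is fixed at 10.
Z_4 = max(Z_1, Z_2) + 2  [with Z_1=0, Z_2=10]  = 12
Z_6 = 3*Z_4 + 3*Z_1 + 1  [with Z_4=12, Z_1=0]  = 37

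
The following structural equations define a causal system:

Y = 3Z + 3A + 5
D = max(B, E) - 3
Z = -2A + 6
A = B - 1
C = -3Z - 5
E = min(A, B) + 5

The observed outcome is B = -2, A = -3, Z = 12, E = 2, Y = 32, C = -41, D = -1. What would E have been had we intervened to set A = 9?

Under do(A=9), the mechanism A = B - 1 is discarded; A is fixed at 9.
E = min(A, B) + 5  [with A=9, B=-2]  = 3

3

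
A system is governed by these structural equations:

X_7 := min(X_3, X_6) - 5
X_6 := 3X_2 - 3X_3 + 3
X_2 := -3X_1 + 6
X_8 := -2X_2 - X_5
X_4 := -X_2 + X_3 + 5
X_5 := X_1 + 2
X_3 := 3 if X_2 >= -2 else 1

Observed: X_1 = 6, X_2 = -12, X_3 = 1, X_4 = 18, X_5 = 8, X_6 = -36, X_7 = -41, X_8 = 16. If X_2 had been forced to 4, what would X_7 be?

Under do(X_2=4), the mechanism X_2 := -3X_1 + 6 is discarded; X_2 is fixed at 4.
X_3 = 3 if X_2 >= -2 else 1  [with X_2=4]  = 3
X_6 = 3X_2 - 3X_3 + 3  [with X_2=4, X_3=3]  = 6
X_7 = min(X_3, X_6) - 5  [with X_3=3, X_6=6]  = -2

-2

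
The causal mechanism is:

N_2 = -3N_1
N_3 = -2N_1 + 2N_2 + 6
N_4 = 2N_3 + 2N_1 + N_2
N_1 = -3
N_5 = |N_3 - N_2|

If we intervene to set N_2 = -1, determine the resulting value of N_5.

11

do(N_2=-1) replaces the equation N_2 = -3N_1 with the constant N_2 = -1.
N_3 = -2N_1 + 2N_2 + 6  [with N_1=-3, N_2=-1]  = 10
N_5 = |N_3 - N_2|  [with N_3=10, N_2=-1]  = 11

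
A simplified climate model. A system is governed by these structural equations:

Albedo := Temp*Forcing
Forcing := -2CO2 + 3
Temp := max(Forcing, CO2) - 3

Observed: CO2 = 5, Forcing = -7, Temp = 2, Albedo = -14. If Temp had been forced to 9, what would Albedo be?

-63

The intervention breaks the incoming arrows to Temp: Temp := max(Forcing, CO2) - 3 no longer applies, and Temp = 9.
Forcing = -2CO2 + 3  [with CO2=5]  = -7
Albedo = Temp*Forcing  [with Temp=9, Forcing=-7]  = -63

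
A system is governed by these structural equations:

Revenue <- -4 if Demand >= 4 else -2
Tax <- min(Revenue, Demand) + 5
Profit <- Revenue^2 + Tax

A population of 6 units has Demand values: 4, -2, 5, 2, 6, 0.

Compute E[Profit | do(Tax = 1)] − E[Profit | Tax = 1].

Every unit gets Tax=1 under the intervention. Profit values become 17, 5, 17, 5, 17, 5; E[Profit|do(Tax=1)] = 11.
Observing Tax=1 restricts to units where Tax's equation naturally yields 1: Demand ∈ {4, 5, 6}. In that subpopulation Profit = 17, 17, 17, mean 17.
Difference = 11 − 17 = -6.

-6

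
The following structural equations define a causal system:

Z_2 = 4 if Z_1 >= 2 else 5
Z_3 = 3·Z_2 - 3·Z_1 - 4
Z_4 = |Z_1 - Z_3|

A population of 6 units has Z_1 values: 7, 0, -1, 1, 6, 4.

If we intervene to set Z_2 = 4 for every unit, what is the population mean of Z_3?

-0.5

do(Z_2=4) breaks Z_2's dependence on Z_1. With Z_2=4 fixed, Z_3 across the units is -13, 8, 11, 5, -10, -4, mean -0.5.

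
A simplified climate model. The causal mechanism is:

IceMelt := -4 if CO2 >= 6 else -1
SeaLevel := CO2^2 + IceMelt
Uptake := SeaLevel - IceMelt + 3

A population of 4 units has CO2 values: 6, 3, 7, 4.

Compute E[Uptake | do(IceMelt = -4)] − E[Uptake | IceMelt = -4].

-15

Every unit gets IceMelt=-4 under the intervention. Uptake values become 39, 12, 52, 19; E[Uptake|do(IceMelt=-4)] = 30.5.
E[Uptake|IceMelt=-4] averages over only the 2 units with IceMelt=-4 (CO2 = 6, 7): Uptake = 39, 52, mean 45.5.
Difference = 30.5 − 45.5 = -15.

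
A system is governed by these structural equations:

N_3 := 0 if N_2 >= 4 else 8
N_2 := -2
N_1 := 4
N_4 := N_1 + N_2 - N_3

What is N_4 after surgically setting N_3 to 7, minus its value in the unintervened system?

1

The intervention breaks the incoming arrows to N_3: N_3 := 0 if N_2 >= 4 else 8 no longer applies, and N_3 = 7.
N_4 = N_1 + N_2 - N_3  [with N_1=4, N_2=-2, N_3=7]  = -5
Without intervention: N_3 = 0 if N_2 >= 4 else 8  [with N_2=-2]  = 8; N_4 = N_1 + N_2 - N_3  [with N_1=4, N_2=-2, N_3=8]  = -6.
Change = -5 − (-6) = 1.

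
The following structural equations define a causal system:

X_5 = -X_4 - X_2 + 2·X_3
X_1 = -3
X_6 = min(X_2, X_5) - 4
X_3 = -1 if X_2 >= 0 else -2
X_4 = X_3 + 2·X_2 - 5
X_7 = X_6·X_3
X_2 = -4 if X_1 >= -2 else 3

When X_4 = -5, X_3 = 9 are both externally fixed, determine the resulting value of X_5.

20

The joint intervention fixes X_4 = -5, X_3 = 9, removing each variable's own equation.
X_2 = -4 if X_1 >= -2 else 3  [with X_1=-3]  = 3
X_5 = -X_4 - X_2 + 2·X_3  [with X_4=-5, X_2=3, X_3=9]  = 20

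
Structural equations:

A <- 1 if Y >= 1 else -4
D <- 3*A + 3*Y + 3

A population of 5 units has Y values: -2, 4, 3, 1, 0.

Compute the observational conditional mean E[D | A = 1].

14

E[D|A=1] averages over only the 3 units with A=1 (Y = 4, 3, 1): D = 18, 15, 9, mean 14.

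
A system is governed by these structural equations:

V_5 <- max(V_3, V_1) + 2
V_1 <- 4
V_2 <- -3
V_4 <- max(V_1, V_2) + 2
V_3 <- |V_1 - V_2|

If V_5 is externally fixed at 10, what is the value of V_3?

do(V_5=10) replaces the equation V_5 <- max(V_3, V_1) + 2 with the constant V_5 = 10.
V_3 is not downstream of the intervention, so its value is determined by the original equations.
V_3 = |V_1 - V_2|  [with V_1=4, V_2=-3]  = 7

7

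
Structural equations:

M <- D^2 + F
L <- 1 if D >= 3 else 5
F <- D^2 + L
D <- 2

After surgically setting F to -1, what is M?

3

The intervention breaks the incoming arrows to F: F <- D^2 + L no longer applies, and F = -1.
M = D^2 + F  [with D=2, F=-1]  = 3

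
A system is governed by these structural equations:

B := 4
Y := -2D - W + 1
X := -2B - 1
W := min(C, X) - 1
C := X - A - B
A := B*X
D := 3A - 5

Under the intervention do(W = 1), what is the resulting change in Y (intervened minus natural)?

Under do(W=1), the mechanism W := min(C, X) - 1 is discarded; W is fixed at 1.
X = -2B - 1  [with B=4]  = -9
A = B*X  [with B=4, X=-9]  = -36
D = 3A - 5  [with A=-36]  = -113
Y = -2D - W + 1  [with D=-113, W=1]  = 226
Without intervention: X = -2B - 1  [with B=4]  = -9; A = B*X  [with B=4, X=-9]  = -36; C = X - A - B  [with X=-9, A=-36, B=4]  = 23; W = min(C, X) - 1  [with C=23, X=-9]  = -10; D = 3A - 5  [with A=-36]  = -113; Y = -2D - W + 1  [with D=-113, W=-10]  = 237.
Change = 226 − 237 = -11.

-11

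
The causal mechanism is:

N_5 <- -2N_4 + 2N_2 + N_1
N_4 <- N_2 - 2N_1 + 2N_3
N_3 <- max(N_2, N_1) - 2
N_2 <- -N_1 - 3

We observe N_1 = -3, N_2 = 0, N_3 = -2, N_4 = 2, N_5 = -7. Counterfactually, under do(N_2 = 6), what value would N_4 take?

20

Under do(N_2=6), the mechanism N_2 <- -N_1 - 3 is discarded; N_2 is fixed at 6.
N_3 = max(N_2, N_1) - 2  [with N_2=6, N_1=-3]  = 4
N_4 = N_2 - 2N_1 + 2N_3  [with N_2=6, N_1=-3, N_3=4]  = 20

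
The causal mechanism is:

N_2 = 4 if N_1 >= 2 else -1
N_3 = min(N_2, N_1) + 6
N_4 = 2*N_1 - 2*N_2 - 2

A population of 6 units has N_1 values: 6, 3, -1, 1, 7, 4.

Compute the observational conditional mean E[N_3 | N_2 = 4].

9.75

E[N_3|N_2=4] averages over only the 4 units with N_2=4 (N_1 = 6, 3, 7, 4): N_3 = 10, 9, 10, 10, mean 9.75.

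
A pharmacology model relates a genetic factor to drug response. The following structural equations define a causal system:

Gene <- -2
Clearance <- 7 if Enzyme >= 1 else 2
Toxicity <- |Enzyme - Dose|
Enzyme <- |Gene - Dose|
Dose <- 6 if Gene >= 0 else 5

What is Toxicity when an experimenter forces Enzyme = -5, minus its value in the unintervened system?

8

The intervention breaks the incoming arrows to Enzyme: Enzyme <- |Gene - Dose| no longer applies, and Enzyme = -5.
Dose = 6 if Gene >= 0 else 5  [with Gene=-2]  = 5
Toxicity = |Enzyme - Dose|  [with Enzyme=-5, Dose=5]  = 10
Without intervention: Dose = 6 if Gene >= 0 else 5  [with Gene=-2]  = 5; Enzyme = |Gene - Dose|  [with Gene=-2, Dose=5]  = 7; Toxicity = |Enzyme - Dose|  [with Enzyme=7, Dose=5]  = 2.
Change = 10 − 2 = 8.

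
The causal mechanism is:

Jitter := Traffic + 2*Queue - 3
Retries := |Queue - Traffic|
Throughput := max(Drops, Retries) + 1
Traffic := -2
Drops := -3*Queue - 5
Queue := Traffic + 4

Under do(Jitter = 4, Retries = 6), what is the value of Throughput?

7

Setting Jitter = 4, Retries = 6 by intervention discards those variables' equations.
Queue = Traffic + 4  [with Traffic=-2]  = 2
Drops = -3*Queue - 5  [with Queue=2]  = -11
Throughput = max(Drops, Retries) + 1  [with Drops=-11, Retries=6]  = 7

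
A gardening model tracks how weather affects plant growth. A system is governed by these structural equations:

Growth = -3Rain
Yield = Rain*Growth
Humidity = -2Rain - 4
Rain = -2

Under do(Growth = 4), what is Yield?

-8

Under do(Growth=4), the mechanism Growth = -3Rain is discarded; Growth is fixed at 4.
Yield = Rain*Growth  [with Rain=-2, Growth=4]  = -8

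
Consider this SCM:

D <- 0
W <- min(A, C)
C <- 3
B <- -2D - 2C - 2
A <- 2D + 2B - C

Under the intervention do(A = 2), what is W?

2

Intervening sets A = 2 and removes its equation (A <- 2D + 2B - C).
W = min(A, C)  [with A=2, C=3]  = 2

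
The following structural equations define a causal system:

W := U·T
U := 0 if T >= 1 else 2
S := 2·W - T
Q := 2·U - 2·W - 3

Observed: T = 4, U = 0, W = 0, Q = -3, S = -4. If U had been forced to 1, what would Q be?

-9

Under do(U=1), the mechanism U := 0 if T >= 1 else 2 is discarded; U is fixed at 1.
W = U·T  [with U=1, T=4]  = 4
Q = 2·U - 2·W - 3  [with U=1, W=4]  = -9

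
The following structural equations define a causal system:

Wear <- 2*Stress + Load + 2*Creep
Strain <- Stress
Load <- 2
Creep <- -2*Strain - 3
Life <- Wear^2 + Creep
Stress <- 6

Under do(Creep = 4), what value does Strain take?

6

Under do(Creep=4), the mechanism Creep <- -2*Strain - 3 is discarded; Creep is fixed at 4.
Since Strain is not a descendant of the intervened variable, it is unaffected.
Strain = Stress  [with Stress=6]  = 6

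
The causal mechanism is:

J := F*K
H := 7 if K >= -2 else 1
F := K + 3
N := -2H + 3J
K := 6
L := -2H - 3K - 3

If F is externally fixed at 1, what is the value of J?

The intervention breaks the incoming arrows to F: F := K + 3 no longer applies, and F = 1.
J = F*K  [with F=1, K=6]  = 6

6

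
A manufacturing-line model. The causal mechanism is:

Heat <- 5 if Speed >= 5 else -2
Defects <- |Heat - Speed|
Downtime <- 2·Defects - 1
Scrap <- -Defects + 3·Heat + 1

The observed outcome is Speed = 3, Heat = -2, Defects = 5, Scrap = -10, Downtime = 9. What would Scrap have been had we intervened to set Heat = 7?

18

Under do(Heat=7), the mechanism Heat <- 5 if Speed >= 5 else -2 is discarded; Heat is fixed at 7.
Defects = |Heat - Speed|  [with Heat=7, Speed=3]  = 4
Scrap = -Defects + 3·Heat + 1  [with Defects=4, Heat=7]  = 18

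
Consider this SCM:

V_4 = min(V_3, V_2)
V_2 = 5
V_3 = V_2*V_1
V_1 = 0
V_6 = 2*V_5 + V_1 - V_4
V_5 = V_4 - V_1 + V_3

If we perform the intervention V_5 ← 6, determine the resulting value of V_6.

12

The intervention breaks the incoming arrows to V_5: V_5 = V_4 - V_1 + V_3 no longer applies, and V_5 = 6.
V_3 = V_2*V_1  [with V_2=5, V_1=0]  = 0
V_4 = min(V_3, V_2)  [with V_3=0, V_2=5]  = 0
V_6 = 2*V_5 + V_1 - V_4  [with V_5=6, V_1=0, V_4=0]  = 12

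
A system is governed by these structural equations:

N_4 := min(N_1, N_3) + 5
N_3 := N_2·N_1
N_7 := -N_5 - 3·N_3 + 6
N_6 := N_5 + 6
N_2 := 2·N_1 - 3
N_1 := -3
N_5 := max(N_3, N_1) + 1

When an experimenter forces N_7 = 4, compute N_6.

34

Intervening sets N_7 = 4 and removes its equation (N_7 := -N_5 - 3·N_3 + 6).
Since N_6 is not a descendant of the intervened variable, it is unaffected.
N_2 = 2·N_1 - 3  [with N_1=-3]  = -9
N_3 = N_2·N_1  [with N_2=-9, N_1=-3]  = 27
N_5 = max(N_3, N_1) + 1  [with N_3=27, N_1=-3]  = 28
N_6 = N_5 + 6  [with N_5=28]  = 34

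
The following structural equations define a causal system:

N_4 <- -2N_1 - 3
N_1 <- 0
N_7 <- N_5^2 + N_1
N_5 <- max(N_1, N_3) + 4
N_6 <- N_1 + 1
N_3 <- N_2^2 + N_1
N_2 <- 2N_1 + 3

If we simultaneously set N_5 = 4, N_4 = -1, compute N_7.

Setting N_5 = 4, N_4 = -1 by intervention discards those variables' equations.
N_7 = N_5^2 + N_1  [with N_5=4, N_1=0]  = 16

16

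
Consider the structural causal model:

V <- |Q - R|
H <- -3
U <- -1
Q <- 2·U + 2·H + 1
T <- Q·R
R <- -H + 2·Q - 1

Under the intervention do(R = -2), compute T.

Intervening sets R = -2 and removes its equation (R <- -H + 2·Q - 1).
Q = 2·U + 2·H + 1  [with U=-1, H=-3]  = -7
T = Q·R  [with Q=-7, R=-2]  = 14

14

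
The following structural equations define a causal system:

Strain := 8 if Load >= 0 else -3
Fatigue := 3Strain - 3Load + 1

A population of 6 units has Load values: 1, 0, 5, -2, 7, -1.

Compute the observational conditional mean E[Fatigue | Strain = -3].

Conditioning on Strain=-3 selects the 2 unit(s) with Load ∈ {-2, -1}. Their Fatigue values: -2, -5. Mean = -3.5.

-3.5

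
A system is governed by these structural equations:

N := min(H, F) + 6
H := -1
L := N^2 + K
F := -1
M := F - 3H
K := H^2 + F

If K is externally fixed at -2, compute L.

23

Intervening sets K = -2 and removes its equation (K := H^2 + F).
N = min(H, F) + 6  [with H=-1, F=-1]  = 5
L = N^2 + K  [with N=5, K=-2]  = 23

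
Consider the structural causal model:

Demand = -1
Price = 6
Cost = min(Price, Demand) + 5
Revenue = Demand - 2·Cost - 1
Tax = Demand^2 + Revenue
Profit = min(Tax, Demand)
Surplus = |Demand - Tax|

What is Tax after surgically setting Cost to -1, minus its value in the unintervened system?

10

do(Cost=-1) replaces the equation Cost = min(Price, Demand) + 5 with the constant Cost = -1.
Revenue = Demand - 2·Cost - 1  [with Demand=-1, Cost=-1]  = 0
Tax = Demand^2 + Revenue  [with Demand=-1, Revenue=0]  = 1
Without intervention: Cost = min(Price, Demand) + 5  [with Price=6, Demand=-1]  = 4; Revenue = Demand - 2·Cost - 1  [with Demand=-1, Cost=4]  = -10; Tax = Demand^2 + Revenue  [with Demand=-1, Revenue=-10]  = -9.
Change = 1 − (-9) = 10.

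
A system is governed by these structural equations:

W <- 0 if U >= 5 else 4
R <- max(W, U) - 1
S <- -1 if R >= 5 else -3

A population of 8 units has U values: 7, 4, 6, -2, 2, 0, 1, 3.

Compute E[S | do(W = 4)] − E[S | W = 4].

0.5

Every unit gets W=4 under the intervention. S values become -1, -3, -1, -3, -3, -3, -3, -3; E[S|do(W=4)] = -2.5.
Observing W=4 restricts to units where W's equation naturally yields 4: U ∈ {4, -2, 2, 0, 1, 3}. In that subpopulation S = -3, -3, -3, -3, -3, -3, mean -3.
Difference = -2.5 − (-3) = 0.5.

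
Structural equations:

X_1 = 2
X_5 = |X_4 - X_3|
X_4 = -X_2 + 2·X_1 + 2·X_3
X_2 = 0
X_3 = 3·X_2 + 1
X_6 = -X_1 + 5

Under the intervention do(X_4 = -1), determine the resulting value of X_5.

Intervening sets X_4 = -1 and removes its equation (X_4 = -X_2 + 2·X_1 + 2·X_3).
X_3 = 3·X_2 + 1  [with X_2=0]  = 1
X_5 = |X_4 - X_3|  [with X_4=-1, X_3=1]  = 2

2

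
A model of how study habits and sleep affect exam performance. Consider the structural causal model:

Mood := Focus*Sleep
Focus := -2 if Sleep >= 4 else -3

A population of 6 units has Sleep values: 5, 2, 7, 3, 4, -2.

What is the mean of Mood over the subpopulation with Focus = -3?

Conditioning on Focus=-3 selects the 3 unit(s) with Sleep ∈ {2, 3, -2}. Their Mood values: -6, -9, 6. Mean = -3.

-3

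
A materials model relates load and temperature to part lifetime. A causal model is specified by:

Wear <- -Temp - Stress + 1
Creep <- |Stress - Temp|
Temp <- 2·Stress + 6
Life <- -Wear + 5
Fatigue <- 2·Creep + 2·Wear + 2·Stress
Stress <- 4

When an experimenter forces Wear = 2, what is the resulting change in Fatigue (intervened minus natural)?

38

Intervening sets Wear = 2 and removes its equation (Wear <- -Temp - Stress + 1).
Temp = 2·Stress + 6  [with Stress=4]  = 14
Creep = |Stress - Temp|  [with Stress=4, Temp=14]  = 10
Fatigue = 2·Creep + 2·Wear + 2·Stress  [with Creep=10, Wear=2, Stress=4]  = 32
Without intervention: Temp = 2·Stress + 6  [with Stress=4]  = 14; Creep = |Stress - Temp|  [with Stress=4, Temp=14]  = 10; Wear = -Temp - Stress + 1  [with Temp=14, Stress=4]  = -17; Fatigue = 2·Creep + 2·Wear + 2·Stress  [with Creep=10, Wear=-17, Stress=4]  = -6.
Change = 32 − (-6) = 38.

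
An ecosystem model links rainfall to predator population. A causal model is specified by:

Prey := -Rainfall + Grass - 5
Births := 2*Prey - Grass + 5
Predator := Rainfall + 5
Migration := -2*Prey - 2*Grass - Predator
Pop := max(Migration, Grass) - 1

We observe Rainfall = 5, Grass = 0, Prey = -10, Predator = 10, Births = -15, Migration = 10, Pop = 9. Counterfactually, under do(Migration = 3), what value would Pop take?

Intervening sets Migration = 3 and removes its equation (Migration := -2*Prey - 2*Grass - Predator).
Pop = max(Migration, Grass) - 1  [with Migration=3, Grass=0]  = 2

2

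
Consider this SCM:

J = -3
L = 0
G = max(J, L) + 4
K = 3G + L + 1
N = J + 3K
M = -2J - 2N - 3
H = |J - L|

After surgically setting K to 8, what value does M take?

Under do(K=8), the mechanism K = 3G + L + 1 is discarded; K is fixed at 8.
N = J + 3K  [with J=-3, K=8]  = 21
M = -2J - 2N - 3  [with J=-3, N=21]  = -39

-39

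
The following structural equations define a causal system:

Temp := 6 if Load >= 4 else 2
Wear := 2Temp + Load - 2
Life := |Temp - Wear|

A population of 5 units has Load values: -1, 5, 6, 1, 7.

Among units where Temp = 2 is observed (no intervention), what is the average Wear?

2

Conditioning on Temp=2 selects the 2 unit(s) with Load ∈ {-1, 1}. Their Wear values: 1, 3. Mean = 2.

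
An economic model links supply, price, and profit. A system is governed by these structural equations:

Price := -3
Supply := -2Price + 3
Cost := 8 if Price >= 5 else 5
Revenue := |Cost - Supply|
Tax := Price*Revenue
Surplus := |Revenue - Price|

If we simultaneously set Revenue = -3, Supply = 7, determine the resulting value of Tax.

9

The joint intervention fixes Revenue = -3, Supply = 7, removing each variable's own equation.
Tax = Price*Revenue  [with Price=-3, Revenue=-3]  = 9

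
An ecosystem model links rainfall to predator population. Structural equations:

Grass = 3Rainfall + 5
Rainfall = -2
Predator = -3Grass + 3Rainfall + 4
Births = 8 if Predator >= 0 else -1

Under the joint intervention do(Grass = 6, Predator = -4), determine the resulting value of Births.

Setting Grass = 6, Predator = -4 by intervention discards those variables' equations.
Births = 8 if Predator >= 0 else -1  [with Predator=-4]  = -1

-1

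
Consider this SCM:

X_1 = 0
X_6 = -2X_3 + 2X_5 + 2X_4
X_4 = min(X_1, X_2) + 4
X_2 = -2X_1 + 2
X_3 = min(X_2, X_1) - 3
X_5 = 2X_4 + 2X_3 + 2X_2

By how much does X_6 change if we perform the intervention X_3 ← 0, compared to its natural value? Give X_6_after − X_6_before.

The intervention breaks the incoming arrows to X_3: X_3 = min(X_2, X_1) - 3 no longer applies, and X_3 = 0.
X_2 = -2X_1 + 2  [with X_1=0]  = 2
X_4 = min(X_1, X_2) + 4  [with X_1=0, X_2=2]  = 4
X_5 = 2X_4 + 2X_3 + 2X_2  [with X_4=4, X_3=0, X_2=2]  = 12
X_6 = -2X_3 + 2X_5 + 2X_4  [with X_3=0, X_5=12, X_4=4]  = 32
Without intervention: X_2 = -2X_1 + 2  [with X_1=0]  = 2; X_3 = min(X_2, X_1) - 3  [with X_2=2, X_1=0]  = -3; X_4 = min(X_1, X_2) + 4  [with X_1=0, X_2=2]  = 4; X_5 = 2X_4 + 2X_3 + 2X_2  [with X_4=4, X_3=-3, X_2=2]  = 6; X_6 = -2X_3 + 2X_5 + 2X_4  [with X_3=-3, X_5=6, X_4=4]  = 26.
Change = 32 − 26 = 6.

6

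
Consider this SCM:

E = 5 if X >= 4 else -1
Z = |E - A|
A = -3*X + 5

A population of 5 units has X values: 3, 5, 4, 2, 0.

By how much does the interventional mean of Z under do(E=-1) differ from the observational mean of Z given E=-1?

1.8

The intervention sets E=-1 in all 5 units regardless of X. Recomputing Z per unit gives 3, 9, 6, 0, 6; average 4.8.
Conditioning on E=-1 selects the 3 unit(s) with X ∈ {3, 2, 0}. Their Z values: 3, 0, 6. Mean = 3.
Difference = 4.8 − 3 = 1.8.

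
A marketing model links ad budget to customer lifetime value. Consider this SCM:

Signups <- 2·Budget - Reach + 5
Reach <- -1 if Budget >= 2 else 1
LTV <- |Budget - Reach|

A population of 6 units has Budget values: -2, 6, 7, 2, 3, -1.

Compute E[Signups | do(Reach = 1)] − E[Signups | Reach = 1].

8

Every unit gets Reach=1 under the intervention. Signups values become 0, 16, 18, 8, 10, 2; E[Signups|do(Reach=1)] = 9.
Observing Reach=1 restricts to units where Reach's equation naturally yields 1: Budget ∈ {-2, -1}. In that subpopulation Signups = 0, 2, mean 1.
Difference = 9 − 1 = 8.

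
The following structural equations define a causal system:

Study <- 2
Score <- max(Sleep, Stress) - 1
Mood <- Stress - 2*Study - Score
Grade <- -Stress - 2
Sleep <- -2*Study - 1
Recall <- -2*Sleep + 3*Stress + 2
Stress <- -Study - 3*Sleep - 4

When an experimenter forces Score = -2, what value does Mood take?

7

Intervening sets Score = -2 and removes its equation (Score <- max(Sleep, Stress) - 1).
Sleep = -2*Study - 1  [with Study=2]  = -5
Stress = -Study - 3*Sleep - 4  [with Study=2, Sleep=-5]  = 9
Mood = Stress - 2*Study - Score  [with Stress=9, Study=2, Score=-2]  = 7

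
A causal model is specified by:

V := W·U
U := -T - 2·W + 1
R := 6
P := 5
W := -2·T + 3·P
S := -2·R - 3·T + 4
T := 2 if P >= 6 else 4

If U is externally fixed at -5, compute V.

Under do(U=-5), the mechanism U := -T - 2·W + 1 is discarded; U is fixed at -5.
T = 2 if P >= 6 else 4  [with P=5]  = 4
W = -2·T + 3·P  [with T=4, P=5]  = 7
V = W·U  [with W=7, U=-5]  = -35

-35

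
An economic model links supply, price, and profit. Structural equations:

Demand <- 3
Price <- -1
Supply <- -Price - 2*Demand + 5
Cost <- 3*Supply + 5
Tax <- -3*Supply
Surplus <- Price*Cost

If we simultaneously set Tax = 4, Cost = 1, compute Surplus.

Setting Tax = 4, Cost = 1 by intervention discards those variables' equations.
Surplus = Price*Cost  [with Price=-1, Cost=1]  = -1

-1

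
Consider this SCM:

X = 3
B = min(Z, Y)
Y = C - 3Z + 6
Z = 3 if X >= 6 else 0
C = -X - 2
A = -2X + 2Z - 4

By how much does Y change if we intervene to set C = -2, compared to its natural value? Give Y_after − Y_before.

Under do(C=-2), the mechanism C = -X - 2 is discarded; C is fixed at -2.
Z = 3 if X >= 6 else 0  [with X=3]  = 0
Y = C - 3Z + 6  [with C=-2, Z=0]  = 4
Without intervention: C = -X - 2  [with X=3]  = -5; Z = 3 if X >= 6 else 0  [with X=3]  = 0; Y = C - 3Z + 6  [with C=-5, Z=0]  = 1.
Change = 4 − 1 = 3.

3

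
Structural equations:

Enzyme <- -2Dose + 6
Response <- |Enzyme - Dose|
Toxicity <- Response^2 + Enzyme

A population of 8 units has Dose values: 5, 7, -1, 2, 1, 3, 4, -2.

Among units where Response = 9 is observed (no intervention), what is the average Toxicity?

83

E[Toxicity|Response=9] averages over only the 2 units with Response=9 (Dose = 5, -1): Toxicity = 77, 89, mean 83.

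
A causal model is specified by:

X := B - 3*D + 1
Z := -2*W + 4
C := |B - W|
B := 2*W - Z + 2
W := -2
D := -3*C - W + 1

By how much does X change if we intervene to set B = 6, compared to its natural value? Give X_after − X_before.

The intervention breaks the incoming arrows to B: B := 2*W - Z + 2 no longer applies, and B = 6.
C = |B - W|  [with B=6, W=-2]  = 8
D = -3*C - W + 1  [with C=8, W=-2]  = -21
X = B - 3*D + 1  [with B=6, D=-21]  = 70
Without intervention: Z = -2*W + 4  [with W=-2]  = 8; B = 2*W - Z + 2  [with W=-2, Z=8]  = -10; C = |B - W|  [with B=-10, W=-2]  = 8; D = -3*C - W + 1  [with C=8, W=-2]  = -21; X = B - 3*D + 1  [with B=-10, D=-21]  = 54.
Change = 70 − 54 = 16.

16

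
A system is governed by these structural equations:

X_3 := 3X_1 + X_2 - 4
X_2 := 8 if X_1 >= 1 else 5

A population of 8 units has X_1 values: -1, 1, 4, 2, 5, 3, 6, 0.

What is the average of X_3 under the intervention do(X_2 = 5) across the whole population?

do(X_2=5) breaks X_2's dependence on X_1. With X_2=5 fixed, X_3 across the units is -2, 4, 13, 7, 16, 10, 19, 1, mean 8.5.

8.5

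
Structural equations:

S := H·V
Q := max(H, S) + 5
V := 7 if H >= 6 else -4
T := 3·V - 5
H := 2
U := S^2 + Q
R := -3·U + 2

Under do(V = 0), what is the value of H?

2

Under do(V=0), the mechanism V := 7 if H >= 6 else -4 is discarded; V is fixed at 0.
H is not downstream of the intervention, so its value is determined by the original equations.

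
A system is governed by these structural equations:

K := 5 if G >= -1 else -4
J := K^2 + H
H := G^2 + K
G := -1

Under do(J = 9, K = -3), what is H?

Setting J = 9, K = -3 by intervention discards those variables' equations.
H = G^2 + K  [with G=-1, K=-3]  = -2

-2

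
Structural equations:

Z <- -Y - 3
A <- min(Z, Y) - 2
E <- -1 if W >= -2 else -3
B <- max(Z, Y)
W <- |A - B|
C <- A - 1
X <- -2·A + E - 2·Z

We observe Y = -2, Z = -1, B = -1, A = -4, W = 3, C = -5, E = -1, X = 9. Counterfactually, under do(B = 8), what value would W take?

do(B=8) replaces the equation B <- max(Z, Y) with the constant B = 8.
Z = -Y - 3  [with Y=-2]  = -1
A = min(Z, Y) - 2  [with Z=-1, Y=-2]  = -4
W = |A - B|  [with A=-4, B=8]  = 12

12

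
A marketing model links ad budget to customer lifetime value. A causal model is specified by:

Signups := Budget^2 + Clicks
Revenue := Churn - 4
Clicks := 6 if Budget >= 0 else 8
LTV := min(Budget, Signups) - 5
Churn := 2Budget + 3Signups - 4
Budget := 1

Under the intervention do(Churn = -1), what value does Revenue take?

Intervening sets Churn = -1 and removes its equation (Churn := 2Budget + 3Signups - 4).
Revenue = Churn - 4  [with Churn=-1]  = -5

-5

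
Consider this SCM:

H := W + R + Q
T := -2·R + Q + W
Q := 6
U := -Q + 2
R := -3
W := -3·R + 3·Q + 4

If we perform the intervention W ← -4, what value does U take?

do(W=-4) replaces the equation W := -3·R + 3·Q + 4 with the constant W = -4.
U is not downstream of the intervention, so its value is determined by the original equations.
U = -Q + 2  [with Q=6]  = -4

-4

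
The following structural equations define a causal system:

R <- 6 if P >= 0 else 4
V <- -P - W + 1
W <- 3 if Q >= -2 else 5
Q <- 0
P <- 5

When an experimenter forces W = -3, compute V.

-1

Intervening sets W = -3 and removes its equation (W <- 3 if Q >= -2 else 5).
V = -P - W + 1  [with P=5, W=-3]  = -1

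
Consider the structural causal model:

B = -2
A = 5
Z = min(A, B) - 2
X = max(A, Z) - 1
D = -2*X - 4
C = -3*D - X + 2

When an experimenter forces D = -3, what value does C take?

7

The intervention breaks the incoming arrows to D: D = -2*X - 4 no longer applies, and D = -3.
Z = min(A, B) - 2  [with A=5, B=-2]  = -4
X = max(A, Z) - 1  [with A=5, Z=-4]  = 4
C = -3*D - X + 2  [with D=-3, X=4]  = 7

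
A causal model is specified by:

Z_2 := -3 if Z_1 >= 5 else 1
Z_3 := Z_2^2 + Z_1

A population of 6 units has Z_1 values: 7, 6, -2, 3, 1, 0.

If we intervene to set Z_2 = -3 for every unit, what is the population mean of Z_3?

11.5

Every unit gets Z_2=-3 under the intervention. Z_3 values become 16, 15, 7, 12, 10, 9; E[Z_3|do(Z_2=-3)] = 11.5.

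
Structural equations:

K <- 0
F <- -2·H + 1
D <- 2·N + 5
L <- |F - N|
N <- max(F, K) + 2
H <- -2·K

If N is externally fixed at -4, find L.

5

Intervening sets N = -4 and removes its equation (N <- max(F, K) + 2).
H = -2·K  [with K=0]  = 0
F = -2·H + 1  [with H=0]  = 1
L = |F - N|  [with F=1, N=-4]  = 5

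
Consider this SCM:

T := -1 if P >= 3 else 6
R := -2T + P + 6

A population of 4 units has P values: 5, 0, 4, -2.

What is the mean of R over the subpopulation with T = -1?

E[R|T=-1] averages over only the 2 units with T=-1 (P = 5, 4): R = 13, 12, mean 12.5.

12.5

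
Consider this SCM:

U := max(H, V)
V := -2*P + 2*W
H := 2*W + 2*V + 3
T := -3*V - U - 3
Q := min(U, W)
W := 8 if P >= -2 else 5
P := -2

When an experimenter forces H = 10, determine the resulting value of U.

Intervening sets H = 10 and removes its equation (H := 2*W + 2*V + 3).
W = 8 if P >= -2 else 5  [with P=-2]  = 8
V = -2*P + 2*W  [with P=-2, W=8]  = 20
U = max(H, V)  [with H=10, V=20]  = 20

20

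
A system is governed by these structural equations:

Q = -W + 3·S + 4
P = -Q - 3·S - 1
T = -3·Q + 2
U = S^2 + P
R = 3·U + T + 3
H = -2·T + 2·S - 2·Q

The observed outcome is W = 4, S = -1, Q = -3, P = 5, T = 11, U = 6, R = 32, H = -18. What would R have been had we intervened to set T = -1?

20

Under do(T=-1), the mechanism T = -3·Q + 2 is discarded; T is fixed at -1.
Q = -W + 3·S + 4  [with W=4, S=-1]  = -3
P = -Q - 3·S - 1  [with Q=-3, S=-1]  = 5
U = S^2 + P  [with S=-1, P=5]  = 6
R = 3·U + T + 3  [with U=6, T=-1]  = 20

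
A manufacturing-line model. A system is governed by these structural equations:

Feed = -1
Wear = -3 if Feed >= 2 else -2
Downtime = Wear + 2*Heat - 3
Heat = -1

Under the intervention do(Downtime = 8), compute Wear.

-2

Under do(Downtime=8), the mechanism Downtime = Wear + 2*Heat - 3 is discarded; Downtime is fixed at 8.
Since Wear is not a descendant of the intervened variable, it is unaffected.
Wear = -3 if Feed >= 2 else -2  [with Feed=-1]  = -2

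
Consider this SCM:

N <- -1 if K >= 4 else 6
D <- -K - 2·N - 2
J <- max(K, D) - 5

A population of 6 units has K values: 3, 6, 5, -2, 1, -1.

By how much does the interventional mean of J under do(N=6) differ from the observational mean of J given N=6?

1.75

The intervention sets N=6 in all 6 units regardless of K. Recomputing J per unit gives -2, 1, 0, -7, -4, -6; average -3.
Observing N=6 restricts to units where N's equation naturally yields 6: K ∈ {3, -2, 1, -1}. In that subpopulation J = -2, -7, -4, -6, mean -4.75.
Difference = -3 − (-4.75) = 1.75.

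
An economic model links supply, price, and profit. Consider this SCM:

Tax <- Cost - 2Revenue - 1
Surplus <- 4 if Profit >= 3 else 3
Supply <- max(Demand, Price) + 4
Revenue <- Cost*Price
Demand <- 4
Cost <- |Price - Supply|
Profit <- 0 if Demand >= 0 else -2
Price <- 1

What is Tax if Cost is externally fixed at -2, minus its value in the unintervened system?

Under do(Cost=-2), the mechanism Cost <- |Price - Supply| is discarded; Cost is fixed at -2.
Revenue = Cost*Price  [with Cost=-2, Price=1]  = -2
Tax = Cost - 2Revenue - 1  [with Cost=-2, Revenue=-2]  = 1
Without intervention: Supply = max(Demand, Price) + 4  [with Demand=4, Price=1]  = 8; Cost = |Price - Supply|  [with Price=1, Supply=8]  = 7; Revenue = Cost*Price  [with Cost=7, Price=1]  = 7; Tax = Cost - 2Revenue - 1  [with Cost=7, Revenue=7]  = -8.
Change = 1 − (-8) = 9.

9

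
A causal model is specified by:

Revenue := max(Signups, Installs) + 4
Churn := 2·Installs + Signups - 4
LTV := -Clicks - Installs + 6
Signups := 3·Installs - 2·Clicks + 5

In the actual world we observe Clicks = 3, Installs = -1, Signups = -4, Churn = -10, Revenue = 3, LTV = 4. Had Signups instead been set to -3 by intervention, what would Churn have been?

The intervention breaks the incoming arrows to Signups: Signups := 3·Installs - 2·Clicks + 5 no longer applies, and Signups = -3.
Churn = 2·Installs + Signups - 4  [with Installs=-1, Signups=-3]  = -9

-9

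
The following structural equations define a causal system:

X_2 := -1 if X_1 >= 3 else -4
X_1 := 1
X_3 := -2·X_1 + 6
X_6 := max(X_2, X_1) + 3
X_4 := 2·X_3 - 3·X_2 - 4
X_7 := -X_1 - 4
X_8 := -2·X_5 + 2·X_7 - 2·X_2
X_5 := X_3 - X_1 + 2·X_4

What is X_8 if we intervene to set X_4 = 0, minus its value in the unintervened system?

do(X_4=0) replaces the equation X_4 := 2·X_3 - 3·X_2 - 4 with the constant X_4 = 0.
X_2 = -1 if X_1 >= 3 else -4  [with X_1=1]  = -4
X_3 = -2·X_1 + 6  [with X_1=1]  = 4
X_5 = X_3 - X_1 + 2·X_4  [with X_3=4, X_1=1, X_4=0]  = 3
X_7 = -X_1 - 4  [with X_1=1]  = -5
X_8 = -2·X_5 + 2·X_7 - 2·X_2  [with X_5=3, X_7=-5, X_2=-4]  = -8
Without intervention: X_2 = -1 if X_1 >= 3 else -4  [with X_1=1]  = -4; X_3 = -2·X_1 + 6  [with X_1=1]  = 4; X_4 = 2·X_3 - 3·X_2 - 4  [with X_3=4, X_2=-4]  = 16; X_5 = X_3 - X_1 + 2·X_4  [with X_3=4, X_1=1, X_4=16]  = 35; X_7 = -X_1 - 4  [with X_1=1]  = -5; X_8 = -2·X_5 + 2·X_7 - 2·X_2  [with X_5=35, X_7=-5, X_2=-4]  = -72.
Change = -8 − (-72) = 64.

64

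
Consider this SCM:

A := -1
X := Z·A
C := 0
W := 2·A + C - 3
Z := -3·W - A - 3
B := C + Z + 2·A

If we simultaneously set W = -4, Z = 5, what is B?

3

Setting W = -4, Z = 5 by intervention discards those variables' equations.
B = C + Z + 2·A  [with C=0, Z=5, A=-1]  = 3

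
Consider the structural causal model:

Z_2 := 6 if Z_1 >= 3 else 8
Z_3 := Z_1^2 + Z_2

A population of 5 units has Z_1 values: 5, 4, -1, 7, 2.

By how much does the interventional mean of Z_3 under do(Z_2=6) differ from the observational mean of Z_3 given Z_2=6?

The intervention sets Z_2=6 in all 5 units regardless of Z_1. Recomputing Z_3 per unit gives 31, 22, 7, 55, 10; average 25.
Observing Z_2=6 restricts to units where Z_2's equation naturally yields 6: Z_1 ∈ {5, 4, 7}. In that subpopulation Z_3 = 31, 22, 55, mean 36.
Difference = 25 − 36 = -11.

-11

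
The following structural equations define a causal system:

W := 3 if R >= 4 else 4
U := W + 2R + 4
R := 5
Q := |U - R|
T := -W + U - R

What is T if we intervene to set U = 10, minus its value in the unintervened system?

The intervention breaks the incoming arrows to U: U := W + 2R + 4 no longer applies, and U = 10.
W = 3 if R >= 4 else 4  [with R=5]  = 3
T = -W + U - R  [with W=3, U=10, R=5]  = 2
Without intervention: W = 3 if R >= 4 else 4  [with R=5]  = 3; U = W + 2R + 4  [with W=3, R=5]  = 17; T = -W + U - R  [with W=3, U=17, R=5]  = 9.
Change = 2 − 9 = -7.

-7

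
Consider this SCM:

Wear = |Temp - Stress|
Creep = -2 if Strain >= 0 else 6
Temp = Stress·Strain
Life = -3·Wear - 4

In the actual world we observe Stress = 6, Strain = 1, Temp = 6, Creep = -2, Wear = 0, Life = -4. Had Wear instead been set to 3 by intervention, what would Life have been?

The intervention breaks the incoming arrows to Wear: Wear = |Temp - Stress| no longer applies, and Wear = 3.
Life = -3·Wear - 4  [with Wear=3]  = -13

-13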